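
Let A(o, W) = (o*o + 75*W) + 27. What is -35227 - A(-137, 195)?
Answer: -68648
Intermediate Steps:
A(o, W) = 27 + o² + 75*W (A(o, W) = (o² + 75*W) + 27 = 27 + o² + 75*W)
-35227 - A(-137, 195) = -35227 - (27 + (-137)² + 75*195) = -35227 - (27 + 18769 + 14625) = -35227 - 1*33421 = -35227 - 33421 = -68648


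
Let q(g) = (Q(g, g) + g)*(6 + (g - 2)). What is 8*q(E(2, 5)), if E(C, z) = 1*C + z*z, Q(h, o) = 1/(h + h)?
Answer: 180916/27 ≈ 6700.6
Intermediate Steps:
Q(h, o) = 1/(2*h)
E(C, z) = C + z²
q(g) = (4 + g)*(g + 1/(2*g)) (q(g) = (1/(2*g) + g)*(6 + (g - 2)) = (g + 1/(2*g))*(6 + (-2 + g)) = (g + 1/(2*g))*(4 + g) = (4 + g)*(g + 1/(2*g)))
8*q(E(2, 5)) = 8*(½ + (2 + 5²)² + 2/(2 + 5²) + 4*(2 + 5²)) = 8*(½ + (2 + 25)² + 2/(2 + 25) + 4*(2 + 25)) = 8*(½ + 27² + 2/27 + 4*27) = 8*(½ + 729 + 2*(1/27) + 108) = 8*(½ + 729 + 2/27 + 108) = 8*(45229/54) = 180916/27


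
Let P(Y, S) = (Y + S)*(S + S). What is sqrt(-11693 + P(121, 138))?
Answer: sqrt(59791) ≈ 244.52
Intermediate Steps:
P(Y, S) = 2*S*(S + Y) (P(Y, S) = (S + Y)*(2*S) = 2*S*(S + Y))
sqrt(-11693 + P(121, 138)) = sqrt(-11693 + 2*138*(138 + 121)) = sqrt(-11693 + 2*138*259) = sqrt(-11693 + 71484) = sqrt(59791)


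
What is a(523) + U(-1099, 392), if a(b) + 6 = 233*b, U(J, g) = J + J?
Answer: 119655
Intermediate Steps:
U(J, g) = 2*J
a(b) = -6 + 233*b
a(523) + U(-1099, 392) = (-6 + 233*523) + 2*(-1099) = (-6 + 121859) - 2198 = 121853 - 2198 = 119655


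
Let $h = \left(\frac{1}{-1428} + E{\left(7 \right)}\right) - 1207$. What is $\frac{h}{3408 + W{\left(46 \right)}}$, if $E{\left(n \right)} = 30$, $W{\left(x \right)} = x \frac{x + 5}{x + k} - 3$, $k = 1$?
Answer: $- \frac{78995579}{231880068} \approx -0.34067$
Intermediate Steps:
$W{\left(x \right)} = -3 + \frac{x \left(5 + x\right)}{1 + x}$ ($W{\left(x \right)} = x \frac{x + 5}{x + 1} - 3 = x \frac{5 + x}{1 + x} - 3 = \frac{x \left(5 + x\right)}{1 + x} - 3 = -3 + \frac{x \left(5 + x\right)}{1 + x}$)
$h = - \frac{1680757}{1428}$ ($h = \left(\frac{1}{-1428} + 30\right) - 1207 = \left(- \frac{1}{1428} + 30\right) - 1207 = \frac{42839}{1428} - 1207 = - \frac{1680757}{1428} \approx -1177.0$)
$\frac{h}{3408 + W{\left(46 \right)}} = - \frac{1680757}{1428 \left(3408 + \frac{-3 + 46^{2} + 2 \cdot 46}{1 + 46}\right)} = - \frac{1680757}{1428 \left(3408 + \frac{-3 + 2116 + 92}{47}\right)} = - \frac{1680757}{1428 \left(3408 + \frac{1}{47} \cdot 2205\right)} = - \frac{1680757}{1428 \left(3408 + \frac{2205}{47}\right)} = - \frac{1680757}{1428 \cdot \frac{162381}{47}} = \left(- \frac{1680757}{1428}\right) \frac{47}{162381} = - \frac{78995579}{231880068}$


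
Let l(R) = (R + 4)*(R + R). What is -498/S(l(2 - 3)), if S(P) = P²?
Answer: -83/6 ≈ -13.833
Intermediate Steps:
l(R) = 2*R*(4 + R) (l(R) = (4 + R)*(2*R) = 2*R*(4 + R))
-498/S(l(2 - 3)) = -498*1/(4*(2 - 3)²*(4 + (2 - 3))²) = -498*1/(4*(4 - 1)²) = -498/((2*(-1)*3)²) = -498/((-6)²) = -498/36 = -498*1/36 = -83/6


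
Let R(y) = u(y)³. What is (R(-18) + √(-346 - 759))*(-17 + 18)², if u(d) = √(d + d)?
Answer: I*(-216 + √1105) ≈ -182.76*I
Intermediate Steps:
u(d) = √2*√d (u(d) = √(2*d) = √2*√d)
R(y) = 2*√2*y^(3/2) (R(y) = (√2*√y)³ = 2*√2*y^(3/2))
(R(-18) + √(-346 - 759))*(-17 + 18)² = (2*√2*(-18)^(3/2) + √(-346 - 759))*(-17 + 18)² = (2*√2*(-54*I*√2) + √(-1105))*1² = (-216*I + I*√1105)*1 = -216*I + I*√1105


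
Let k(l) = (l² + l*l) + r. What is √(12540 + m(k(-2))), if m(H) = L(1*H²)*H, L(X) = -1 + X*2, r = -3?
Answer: √12785 ≈ 113.07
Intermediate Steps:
k(l) = -3 + 2*l² (k(l) = (l² + l*l) - 3 = (l² + l²) - 3 = 2*l² - 3 = -3 + 2*l²)
L(X) = -1 + 2*X
m(H) = H*(-1 + 2*H²) (m(H) = (-1 + 2*(1*H²))*H = (-1 + 2*H²)*H = H*(-1 + 2*H²))
√(12540 + m(k(-2))) = √(12540 + (-(-3 + 2*(-2)²) + 2*(-3 + 2*(-2)²)³)) = √(12540 + (-(-3 + 2*4) + 2*(-3 + 2*4)³)) = √(12540 + (-(-3 + 8) + 2*(-3 + 8)³)) = √(12540 + (-1*5 + 2*5³)) = √(12540 + (-5 + 2*125)) = √(12540 + (-5 + 250)) = √(12540 + 245) = √12785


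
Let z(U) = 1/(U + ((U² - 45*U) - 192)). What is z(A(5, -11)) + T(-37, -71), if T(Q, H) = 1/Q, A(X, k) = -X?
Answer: -16/1961 ≈ -0.0081591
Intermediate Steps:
z(U) = 1/(-192 + U² - 44*U) (z(U) = 1/(U + (-192 + U² - 45*U)) = 1/(-192 + U² - 44*U))
z(A(5, -11)) + T(-37, -71) = 1/(-192 + (-1*5)² - (-44)*5) + 1/(-37) = 1/(-192 + (-5)² - 44*(-5)) - 1/37 = 1/(-192 + 25 + 220) - 1/37 = 1/53 - 1/37 = -16/1961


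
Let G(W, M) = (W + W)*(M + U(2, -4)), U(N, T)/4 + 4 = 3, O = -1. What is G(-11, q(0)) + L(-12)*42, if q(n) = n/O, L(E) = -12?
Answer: -416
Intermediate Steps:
U(N, T) = -4 (U(N, T) = -16 + 4*3 = -16 + 12 = -4)
q(n) = -n (q(n) = n/(-1) = n*(-1) = -n)
G(W, M) = 2*W*(-4 + M) (G(W, M) = (W + W)*(M - 4) = (2*W)*(-4 + M) = 2*W*(-4 + M))
G(-11, q(0)) + L(-12)*42 = 2*(-11)*(-4 - 1*0) - 12*42 = 2*(-11)*(-4 + 0) - 504 = 2*(-11)*(-4) - 504 = 88 - 504 = -416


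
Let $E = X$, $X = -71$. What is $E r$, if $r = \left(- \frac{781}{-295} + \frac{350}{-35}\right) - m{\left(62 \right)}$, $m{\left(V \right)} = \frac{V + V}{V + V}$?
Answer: $\frac{174944}{295} \approx 593.03$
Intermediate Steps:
$m{\left(V \right)} = 1$ ($m{\left(V \right)} = \frac{2 V}{2 V} = 2 V \frac{1}{2 V} = 1$)
$E = -71$
$r = - \frac{2464}{295}$ ($r = \left(- \frac{781}{-295} + \frac{350}{-35}\right) - 1 = \left(\left(-781\right) \left(- \frac{1}{295}\right) + 350 \left(- \frac{1}{35}\right)\right) - 1 = \left(\frac{781}{295} - 10\right) - 1 = - \frac{2169}{295} - 1 = - \frac{2464}{295} \approx -8.3525$)
$E r = \left(-71\right) \left(- \frac{2464}{295}\right) = \frac{174944}{295}$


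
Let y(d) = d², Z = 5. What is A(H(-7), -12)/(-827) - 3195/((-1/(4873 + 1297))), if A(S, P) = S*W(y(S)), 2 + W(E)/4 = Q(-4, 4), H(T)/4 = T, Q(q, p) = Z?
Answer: 16302775386/827 ≈ 1.9713e+7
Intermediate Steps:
Q(q, p) = 5
H(T) = 4*T
W(E) = 12 (W(E) = -8 + 4*5 = -8 + 20 = 12)
A(S, P) = 12*S (A(S, P) = S*12 = 12*S)
A(H(-7), -12)/(-827) - 3195/((-1/(4873 + 1297))) = (12*(4*(-7)))/(-827) - 3195/((-1/(4873 + 1297))) = (12*(-28))*(-1/827) - 3195/((-1/6170)) = -336*(-1/827) - 3195/((-1*1/6170)) = 336/827 - 3195/(-1/6170) = 336/827 - 3195*(-6170) = 336/827 + 19713150 = 16302775386/827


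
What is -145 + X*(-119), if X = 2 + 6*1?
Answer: -1097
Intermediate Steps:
X = 8 (X = 2 + 6 = 8)
-145 + X*(-119) = -145 + 8*(-119) = -145 - 952 = -1097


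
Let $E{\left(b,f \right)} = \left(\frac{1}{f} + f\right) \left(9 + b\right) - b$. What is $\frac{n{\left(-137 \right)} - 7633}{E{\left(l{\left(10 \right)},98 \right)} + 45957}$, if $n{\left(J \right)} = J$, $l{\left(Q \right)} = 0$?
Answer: $- \frac{253820}{1530077} \approx -0.16589$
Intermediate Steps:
$E{\left(b,f \right)} = - b + \left(9 + b\right) \left(f + \frac{1}{f}\right)$ ($E{\left(b,f \right)} = \left(f + \frac{1}{f}\right) \left(9 + b\right) - b = \left(9 + b\right) \left(f + \frac{1}{f}\right) - b = - b + \left(9 + b\right) \left(f + \frac{1}{f}\right)$)
$\frac{n{\left(-137 \right)} - 7633}{E{\left(l{\left(10 \right)},98 \right)} + 45957} = \frac{-137 - 7633}{\frac{9 + 0 + 98 \left(\left(-1\right) 0 + 9 \cdot 98 + 0 \cdot 98\right)}{98} + 45957} = - \frac{7770}{\frac{9 + 0 + 98 \left(0 + 882 + 0\right)}{98} + 45957} = - \frac{7770}{\frac{9 + 0 + 98 \cdot 882}{98} + 45957} = - \frac{7770}{\frac{9 + 0 + 86436}{98} + 45957} = - \frac{7770}{\frac{1}{98} \cdot 86445 + 45957} = - \frac{7770}{\frac{86445}{98} + 45957} = - \frac{7770}{\frac{4590231}{98}} = \left(-7770\right) \frac{98}{4590231} = - \frac{253820}{1530077}$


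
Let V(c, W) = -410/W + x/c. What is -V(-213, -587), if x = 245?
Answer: 56485/125031 ≈ 0.45177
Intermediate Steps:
V(c, W) = -410/W + 245/c
-V(-213, -587) = -(-410/(-587) + 245/(-213)) = -(-410*(-1/587) + 245*(-1/213)) = -(410/587 - 245/213) = -1*(-56485/125031) = 56485/125031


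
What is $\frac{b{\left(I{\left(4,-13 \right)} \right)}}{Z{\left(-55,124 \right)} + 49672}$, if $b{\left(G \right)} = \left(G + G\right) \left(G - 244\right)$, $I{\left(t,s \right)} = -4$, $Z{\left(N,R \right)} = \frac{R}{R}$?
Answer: $\frac{1984}{49673} \approx 0.039941$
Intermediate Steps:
$Z{\left(N,R \right)} = 1$
$b{\left(G \right)} = 2 G \left(-244 + G\right)$
$\frac{b{\left(I{\left(4,-13 \right)} \right)}}{Z{\left(-55,124 \right)} + 49672} = \frac{2 \left(-4\right) \left(-244 - 4\right)}{1 + 49672} = \frac{2 \left(-4\right) \left(-248\right)}{49673} = 1984 \cdot \frac{1}{49673} = \frac{1984}{49673}$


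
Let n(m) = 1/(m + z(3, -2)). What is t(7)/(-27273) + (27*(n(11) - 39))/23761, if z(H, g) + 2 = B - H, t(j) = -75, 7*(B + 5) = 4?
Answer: -97048579/2376123761 ≈ -0.040843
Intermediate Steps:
B = -31/7 (B = -5 + (⅐)*4 = -5 + 4/7 = -31/7 ≈ -4.4286)
z(H, g) = -45/7 - H (z(H, g) = -2 + (-31/7 - H) = -45/7 - H)
n(m) = 1/(-66/7 + m) (n(m) = 1/(m + (-45/7 - 1*3)) = 1/(m + (-45/7 - 3)) = 1/(m - 66/7) = 1/(-66/7 + m))
t(7)/(-27273) + (27*(n(11) - 39))/23761 = -75/(-27273) + (27*(7/(-66 + 7*11) - 39))/23761 = -75*(-1/27273) + (27*(7/(-66 + 77) - 39))*(1/23761) = 25/9091 + (27*(7/11 - 39))*(1/23761) = 25/9091 + (27*(-422/11))*(1/23761) = 25/9091 - 11394/11*1/23761 = 25/9091 - 11394/261371 = -97048579/2376123761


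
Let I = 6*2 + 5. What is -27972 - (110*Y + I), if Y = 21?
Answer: -30299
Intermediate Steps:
I = 17 (I = 12 + 5 = 17)
-27972 - (110*Y + I) = -27972 - (110*21 + 17) = -27972 - (2310 + 17) = -27972 - 1*2327 = -27972 - 2327 = -30299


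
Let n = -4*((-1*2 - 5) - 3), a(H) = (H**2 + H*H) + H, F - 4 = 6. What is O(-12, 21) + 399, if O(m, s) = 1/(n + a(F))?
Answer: 99751/250 ≈ 399.00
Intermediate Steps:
F = 10 (F = 4 + 6 = 10)
a(H) = H + 2*H**2 (a(H) = (H**2 + H**2) + H = 2*H**2 + H = H + 2*H**2)
n = 40 (n = -4*((-2 - 5) - 3) = -4*(-7 - 3) = -4*(-10) = 40)
O(m, s) = 1/250 (O(m, s) = 1/(40 + 10*(1 + 2*10)) = 1/(40 + 10*(1 + 20)) = 1/(40 + 10*21) = 1/(40 + 210) = 1/250)
O(-12, 21) + 399 = 1/250 + 399 = 99751/250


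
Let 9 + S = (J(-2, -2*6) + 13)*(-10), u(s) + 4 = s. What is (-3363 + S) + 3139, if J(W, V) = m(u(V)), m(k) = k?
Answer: -203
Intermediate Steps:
u(s) = -4 + s
J(W, V) = -4 + V
S = 21 (S = -9 + ((-4 - 2*6) + 13)*(-10) = -9 + ((-4 - 12) + 13)*(-10) = -9 + (-16 + 13)*(-10) = -9 - 3*(-10) = -9 + 30 = 21)
(-3363 + S) + 3139 = (-3363 + 21) + 3139 = -3342 + 3139 = -203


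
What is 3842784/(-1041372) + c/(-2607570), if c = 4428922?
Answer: -203228939387/37714588695 ≈ -5.3886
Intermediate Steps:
3842784/(-1041372) + c/(-2607570) = 3842784/(-1041372) + 4428922/(-2607570) = 3842784*(-1/1041372) + 4428922*(-1/2607570) = -106744/28927 - 2214461/1303785 = -203228939387/37714588695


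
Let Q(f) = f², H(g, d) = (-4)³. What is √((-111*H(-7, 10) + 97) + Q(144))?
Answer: √27937 ≈ 167.14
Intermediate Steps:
H(g, d) = -64
√((-111*H(-7, 10) + 97) + Q(144)) = √((-111*(-64) + 97) + 144²) = √((7104 + 97) + 20736) = √(7201 + 20736) = √27937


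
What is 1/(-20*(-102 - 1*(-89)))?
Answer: 1/260 ≈ 0.0038462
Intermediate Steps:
1/(-20*(-102 - 1*(-89))) = 1/(-20*(-102 + 89)) = 1/(-20*(-13)) = 1/260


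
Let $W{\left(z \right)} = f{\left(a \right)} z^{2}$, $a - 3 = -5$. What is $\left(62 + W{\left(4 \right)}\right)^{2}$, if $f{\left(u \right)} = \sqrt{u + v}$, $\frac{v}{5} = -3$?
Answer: $-508 + 1984 i \sqrt{17} \approx -508.0 + 8180.2 i$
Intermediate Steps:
$v = -15$ ($v = 5 \left(-3\right) = -15$)
$a = -2$ ($a = 3 - 5 = -2$)
$f{\left(u \right)} = \sqrt{-15 + u}$ ($f{\left(u \right)} = \sqrt{u - 15} = \sqrt{-15 + u}$)
$W{\left(z \right)} = i \sqrt{17} z^{2}$ ($W{\left(z \right)} = \sqrt{-15 - 2} z^{2} = \sqrt{-17} z^{2} = i \sqrt{17} z^{2}$)
$\left(62 + W{\left(4 \right)}\right)^{2} = \left(62 + i \sqrt{17} \cdot 4^{2}\right)^{2} = \left(62 + i \sqrt{17} \cdot 16\right)^{2} = \left(62 + 16 i \sqrt{17}\right)^{2}$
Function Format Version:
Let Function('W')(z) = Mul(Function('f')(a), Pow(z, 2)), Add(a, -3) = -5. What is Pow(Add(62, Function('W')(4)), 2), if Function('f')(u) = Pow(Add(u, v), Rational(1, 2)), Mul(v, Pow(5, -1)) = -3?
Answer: Add(-508, Mul(1984, I, Pow(17, Rational(1, 2)))) ≈ Add(-508.00, Mul(8180.2, I))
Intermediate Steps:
v = -15 (v = Mul(5, -3) = -15)
a = -2 (a = Add(3, -5) = -2)
Function('f')(u) = Pow(Add(-15, u), Rational(1, 2)) (Function('f')(u) = Pow(Add(u, -15), Rational(1, 2)) = Pow(Add(-15, u), Rational(1, 2)))
Function('W')(z) = Mul(I, Pow(17, Rational(1, 2)), Pow(z, 2)) (Function('W')(z) = Mul(Pow(Add(-15, -2), Rational(1, 2)), Pow(z, 2)) = Mul(Pow(-17, Rational(1, 2)), Pow(z, 2)) = Mul(Mul(I, Pow(17, Rational(1, 2))), Pow(z, 2)) = Mul(I, Pow(17, Rational(1, 2)), Pow(z, 2)))
Pow(Add(62, Function('W')(4)), 2) = Pow(Add(62, Mul(I, Pow(17, Rational(1, 2)), Pow(4, 2))), 2) = Pow(Add(62, Mul(I, Pow(17, Rational(1, 2)), 16)), 2) = Pow(Add(62, Mul(16, I, Pow(17, Rational(1, 2)))), 2)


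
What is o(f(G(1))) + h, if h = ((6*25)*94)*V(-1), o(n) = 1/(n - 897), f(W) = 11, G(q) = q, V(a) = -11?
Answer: -137418601/886 ≈ -1.5510e+5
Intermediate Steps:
o(n) = 1/(-897 + n)
h = -155100 (h = ((6*25)*94)*(-11) = (150*94)*(-11) = 14100*(-11) = -155100)
o(f(G(1))) + h = 1/(-897 + 11) - 155100 = 1/(-886) - 155100 = -1/886 - 155100 = -137418601/886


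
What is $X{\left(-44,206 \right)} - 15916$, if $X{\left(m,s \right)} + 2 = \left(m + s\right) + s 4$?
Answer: $-14932$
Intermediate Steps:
$X{\left(m,s \right)} = -2 + m + 5 s$ ($X{\left(m,s \right)} = -2 + \left(\left(m + s\right) + s 4\right) = -2 + \left(\left(m + s\right) + 4 s\right) = -2 + \left(m + 5 s\right) = -2 + m + 5 s$)
$X{\left(-44,206 \right)} - 15916 = \left(-2 - 44 + 5 \cdot 206\right) - 15916 = \left(-2 - 44 + 1030\right) - 15916 = 984 - 15916 = -14932$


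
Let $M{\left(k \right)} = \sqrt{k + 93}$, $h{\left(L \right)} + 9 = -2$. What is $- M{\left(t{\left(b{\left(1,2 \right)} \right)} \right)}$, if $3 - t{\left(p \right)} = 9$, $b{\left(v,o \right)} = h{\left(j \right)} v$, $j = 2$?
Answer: $- \sqrt{87} \approx -9.3274$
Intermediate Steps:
$h{\left(L \right)} = -11$ ($h{\left(L \right)} = -9 - 2 = -11$)
$b{\left(v,o \right)} = - 11 v$
$t{\left(p \right)} = -6$ ($t{\left(p \right)} = 3 - 9 = -6$)
$M{\left(k \right)} = \sqrt{93 + k}$
$- M{\left(t{\left(b{\left(1,2 \right)} \right)} \right)} = - \sqrt{93 - 6} = - \sqrt{87}$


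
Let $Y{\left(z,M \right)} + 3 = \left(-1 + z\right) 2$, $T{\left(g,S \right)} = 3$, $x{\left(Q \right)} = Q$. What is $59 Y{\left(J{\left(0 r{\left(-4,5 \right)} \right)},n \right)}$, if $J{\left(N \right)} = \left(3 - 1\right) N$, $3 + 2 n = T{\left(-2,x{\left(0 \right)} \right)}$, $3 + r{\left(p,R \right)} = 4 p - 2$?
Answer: $-295$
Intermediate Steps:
$r{\left(p,R \right)} = -5 + 4 p$ ($r{\left(p,R \right)} = -3 + \left(4 p - 2\right) = -3 + \left(-2 + 4 p\right) = -5 + 4 p$)
$n = 0$ ($n = - \frac{3}{2} + \frac{1}{2} \cdot 3 = - \frac{3}{2} + \frac{3}{2} = 0$)
$J{\left(N \right)} = 2 N$
$Y{\left(z,M \right)} = -5 + 2 z$ ($Y{\left(z,M \right)} = -3 + \left(-1 + z\right) 2 = -3 + \left(-2 + 2 z\right) = -5 + 2 z$)
$59 Y{\left(J{\left(0 r{\left(-4,5 \right)} \right)},n \right)} = 59 \left(-5 + 2 \cdot 2 \cdot 0 \left(-5 + 4 \left(-4\right)\right)\right) = 59 \left(-5 + 2 \cdot 2 \cdot 0 \left(-5 - 16\right)\right) = 59 \left(-5 + 2 \cdot 2 \cdot 0 \left(-21\right)\right) = 59 \left(-5 + 2 \cdot 2 \cdot 0\right) = 59 \left(-5 + 2 \cdot 0\right) = 59 \left(-5 + 0\right) = 59 \left(-5\right) = -295$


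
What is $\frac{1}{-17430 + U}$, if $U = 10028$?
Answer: $- \frac{1}{7402} \approx -0.0001351$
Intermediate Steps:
$\frac{1}{-17430 + U} = \frac{1}{-17430 + 10028} = \frac{1}{-7402} = - \frac{1}{7402}$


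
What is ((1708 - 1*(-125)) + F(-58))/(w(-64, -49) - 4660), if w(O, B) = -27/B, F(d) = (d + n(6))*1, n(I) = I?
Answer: -87269/228313 ≈ -0.38223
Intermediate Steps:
F(d) = 6 + d (F(d) = (d + 6)*1 = (6 + d)*1 = 6 + d)
((1708 - 1*(-125)) + F(-58))/(w(-64, -49) - 4660) = ((1708 - 1*(-125)) + (6 - 58))/(-27/(-49) - 4660) = ((1708 + 125) - 52)/(-27*(-1/49) - 4660) = (1833 - 52)/(27/49 - 4660) = 1781/(-228313/49) = 1781*(-49/228313) = -87269/228313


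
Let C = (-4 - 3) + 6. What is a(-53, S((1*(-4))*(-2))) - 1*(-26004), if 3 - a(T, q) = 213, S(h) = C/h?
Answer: 25794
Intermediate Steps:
C = -1 (C = -7 + 6 = -1)
S(h) = -1/h
a(T, q) = -210 (a(T, q) = 3 - 1*213 = 3 - 213 = -210)
a(-53, S((1*(-4))*(-2))) - 1*(-26004) = -210 - 1*(-26004) = -210 + 26004 = 25794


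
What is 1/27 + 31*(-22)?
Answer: -18413/27 ≈ -681.96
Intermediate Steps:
1/27 + 31*(-22) = 1/27 - 682 = -18413/27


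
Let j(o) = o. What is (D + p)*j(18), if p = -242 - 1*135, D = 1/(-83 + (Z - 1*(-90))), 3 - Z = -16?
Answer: -88209/13 ≈ -6785.3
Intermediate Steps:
Z = 19 (Z = 3 - 1*(-16) = 3 + 16 = 19)
D = 1/26 (D = 1/(-83 + (19 - 1*(-90))) = 1/(-83 + (19 + 90)) = 1/(-83 + 109) = 1/26 ≈ 0.038462)
p = -377 (p = -242 - 135 = -377)
(D + p)*j(18) = (1/26 - 377)*18 = -9801/26*18 = -88209/13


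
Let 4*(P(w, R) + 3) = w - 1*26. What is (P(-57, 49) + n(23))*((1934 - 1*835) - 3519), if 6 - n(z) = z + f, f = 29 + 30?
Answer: 241395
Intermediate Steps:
f = 59
P(w, R) = -19/2 + w/4 (P(w, R) = -3 + (w - 1*26)/4 = -3 + (w - 26)/4 = -3 + (-26 + w)/4 = -3 + (-13/2 + w/4) = -19/2 + w/4)
n(z) = -53 - z (n(z) = 6 - (z + 59) = 6 - (59 + z) = 6 + (-59 - z) = -53 - z)
(P(-57, 49) + n(23))*((1934 - 1*835) - 3519) = ((-19/2 + (¼)*(-57)) + (-53 - 1*23))*((1934 - 1*835) - 3519) = ((-19/2 - 57/4) + (-53 - 23))*((1934 - 835) - 3519) = (-95/4 - 76)*(1099 - 3519) = -399/4*(-2420) = 241395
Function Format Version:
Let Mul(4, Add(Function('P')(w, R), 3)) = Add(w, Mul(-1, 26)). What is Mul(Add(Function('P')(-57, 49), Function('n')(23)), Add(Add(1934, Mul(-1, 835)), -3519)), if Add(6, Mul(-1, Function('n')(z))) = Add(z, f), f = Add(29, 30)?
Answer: 241395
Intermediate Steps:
f = 59
Function('P')(w, R) = Add(Rational(-19, 2), Mul(Rational(1, 4), w)) (Function('P')(w, R) = Add(-3, Mul(Rational(1, 4), Add(w, Mul(-1, 26)))) = Add(-3, Mul(Rational(1, 4), Add(w, -26))) = Add(-3, Mul(Rational(1, 4), Add(-26, w))) = Add(-3, Add(Rational(-13, 2), Mul(Rational(1, 4), w))) = Add(Rational(-19, 2), Mul(Rational(1, 4), w)))
Function('n')(z) = Add(-53, Mul(-1, z)) (Function('n')(z) = Add(6, Mul(-1, Add(z, 59))) = Add(6, Mul(-1, Add(59, z))) = Add(6, Add(-59, Mul(-1, z))) = Add(-53, Mul(-1, z)))
Mul(Add(Function('P')(-57, 49), Function('n')(23)), Add(Add(1934, Mul(-1, 835)), -3519)) = Mul(Add(Add(Rational(-19, 2), Mul(Rational(1, 4), -57)), Add(-53, Mul(-1, 23))), Add(Add(1934, Mul(-1, 835)), -3519)) = Mul(Add(Add(Rational(-19, 2), Rational(-57, 4)), Add(-53, -23)), Add(Add(1934, -835), -3519)) = Mul(Add(Rational(-95, 4), -76), Add(1099, -3519)) = Mul(Rational(-399, 4), -2420) = 241395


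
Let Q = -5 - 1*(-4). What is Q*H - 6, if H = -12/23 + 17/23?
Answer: -143/23 ≈ -6.2174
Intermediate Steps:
H = 5/23 (H = -12*1/23 + 17*(1/23) = -12/23 + 17/23 = 5/23 ≈ 0.21739)
Q = -1 (Q = -5 + 4 = -1)
Q*H - 6 = -1*5/23 - 6 = -5/23 - 6 = -143/23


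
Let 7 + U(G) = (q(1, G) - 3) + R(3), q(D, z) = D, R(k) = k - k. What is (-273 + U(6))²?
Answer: 79524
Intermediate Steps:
R(k) = 0
U(G) = -9 (U(G) = -7 + ((1 - 3) + 0) = -7 + (-2 + 0) = -7 - 2 = -9)
(-273 + U(6))² = (-273 - 9)² = (-282)² = 79524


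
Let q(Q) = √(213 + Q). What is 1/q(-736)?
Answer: -I*√523/523 ≈ -0.043727*I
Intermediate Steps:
1/q(-736) = 1/(√(213 - 736)) = 1/(√(-523)) = 1/(I*√523) = -I*√523/523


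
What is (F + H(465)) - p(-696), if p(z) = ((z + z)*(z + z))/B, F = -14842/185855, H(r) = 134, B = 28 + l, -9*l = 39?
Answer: -1078606457472/13195705 ≈ -81739.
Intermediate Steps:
l = -13/3 (l = -1/9*39 = -13/3 ≈ -4.3333)
B = 71/3 (B = 28 - 13/3 = 71/3 ≈ 23.667)
F = -14842/185855 (F = -14842*1/185855 = -14842/185855 ≈ -0.079858)
p(z) = 12*z**2/71 (p(z) = ((z + z)*(z + z))/(71/3) = ((2*z)*(2*z))*(3/71) = (4*z**2)*(3/71) = 12*z**2/71)
(F + H(465)) - p(-696) = (-14842/185855 + 134) - 12*(-696)**2/71 = 24889728/185855 - 12*484416/71 = 24889728/185855 - 1*5812992/71 = 24889728/185855 - 5812992/71 = -1078606457472/13195705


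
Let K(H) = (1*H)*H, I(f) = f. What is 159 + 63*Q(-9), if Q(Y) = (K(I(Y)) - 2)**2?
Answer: 393342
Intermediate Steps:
K(H) = H**2 (K(H) = H*H = H**2)
Q(Y) = (-2 + Y**2)**2 (Q(Y) = (Y**2 - 2)**2 = (-2 + Y**2)**2)
159 + 63*Q(-9) = 159 + 63*(-2 + (-9)**2)**2 = 159 + 63*(-2 + 81)**2 = 159 + 63*79**2 = 159 + 63*6241 = 159 + 393183 = 393342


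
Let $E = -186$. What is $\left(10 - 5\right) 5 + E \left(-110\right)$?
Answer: $20485$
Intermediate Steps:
$\left(10 - 5\right) 5 + E \left(-110\right) = \left(10 - 5\right) 5 - -20460 = 5 \cdot 5 + 20460 = 25 + 20460 = 20485$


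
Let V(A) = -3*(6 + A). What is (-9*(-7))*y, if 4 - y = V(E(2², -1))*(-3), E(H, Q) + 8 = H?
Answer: -882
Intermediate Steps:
E(H, Q) = -8 + H
V(A) = -18 - 3*A
y = -14 (y = 4 - (-18 - 3*(-8 + 2²))*(-3) = 4 - (-18 - 3*(-8 + 4))*(-3) = 4 - (-18 - 3*(-4))*(-3) = 4 - (-18 + 12)*(-3) = 4 - (-6)*(-3) = 4 - 1*18 = 4 - 18 = -14)
(-9*(-7))*y = -9*(-7)*(-14) = 63*(-14) = -882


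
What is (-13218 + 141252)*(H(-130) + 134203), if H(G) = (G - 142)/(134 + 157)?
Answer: 1666695441078/97 ≈ 1.7182e+10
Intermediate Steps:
H(G) = -142/291 + G/291 (H(G) = (-142 + G)/291 = (-142 + G)*(1/291) = -142/291 + G/291)
(-13218 + 141252)*(H(-130) + 134203) = (-13218 + 141252)*((-142/291 + (1/291)*(-130)) + 134203) = 128034*((-142/291 - 130/291) + 134203) = 128034*(-272/291 + 134203) = 128034*(39052801/291) = 1666695441078/97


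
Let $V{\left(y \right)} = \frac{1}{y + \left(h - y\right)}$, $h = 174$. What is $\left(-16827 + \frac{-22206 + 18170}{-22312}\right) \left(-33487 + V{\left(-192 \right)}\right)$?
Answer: $\frac{546897517339789}{970572} \approx 5.6348 \cdot 10^{8}$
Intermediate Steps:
$V{\left(y \right)} = \frac{1}{174}$ ($V{\left(y \right)} = \frac{1}{y - \left(-174 + y\right)} = \frac{1}{174}$)
$\left(-16827 + \frac{-22206 + 18170}{-22312}\right) \left(-33487 + V{\left(-192 \right)}\right) = \left(-16827 + \frac{-22206 + 18170}{-22312}\right) \left(-33487 + \frac{1}{174}\right) = \left(-16827 - - \frac{1009}{5578}\right) \left(- \frac{5826737}{174}\right) = \left(-16827 + \frac{1009}{5578}\right) \left(- \frac{5826737}{174}\right) = \left(- \frac{93859997}{5578}\right) \left(- \frac{5826737}{174}\right) = \frac{546897517339789}{970572}$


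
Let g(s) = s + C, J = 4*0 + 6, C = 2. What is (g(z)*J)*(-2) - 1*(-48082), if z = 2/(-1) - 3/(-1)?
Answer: 48046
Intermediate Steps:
J = 6 (J = 0 + 6 = 6)
z = 1 (z = 2*(-1) - 3*(-1) = -2 + 3 = 1)
g(s) = 2 + s (g(s) = s + 2 = 2 + s)
(g(z)*J)*(-2) - 1*(-48082) = ((2 + 1)*6)*(-2) - 1*(-48082) = (3*6)*(-2) + 48082 = 18*(-2) + 48082 = -36 + 48082 = 48046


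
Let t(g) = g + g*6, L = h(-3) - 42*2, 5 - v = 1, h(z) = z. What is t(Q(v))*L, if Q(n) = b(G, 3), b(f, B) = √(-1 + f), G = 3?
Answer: -609*√2 ≈ -861.26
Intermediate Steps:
v = 4 (v = 5 - 1*1 = 5 - 1 = 4)
Q(n) = √2 (Q(n) = √(-1 + 3) = √2)
L = -87 (L = -3 - 42*2 = -3 - 84 = -87)
t(g) = 7*g (t(g) = g + 6*g = 7*g)
t(Q(v))*L = (7*√2)*(-87) = -609*√2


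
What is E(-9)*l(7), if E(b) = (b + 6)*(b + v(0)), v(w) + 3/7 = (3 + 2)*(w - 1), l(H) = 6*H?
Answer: 1818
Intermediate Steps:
v(w) = -38/7 + 5*w (v(w) = -3/7 + (3 + 2)*(w - 1) = -3/7 + 5*(-1 + w) = -3/7 + (-5 + 5*w) = -38/7 + 5*w)
E(b) = (6 + b)*(-38/7 + b) (E(b) = (b + 6)*(b + (-38/7 + 5*0)) = (6 + b)*(b + (-38/7 + 0)) = (6 + b)*(b - 38/7) = (6 + b)*(-38/7 + b))
E(-9)*l(7) = (-228/7 + (-9)² + (4/7)*(-9))*(6*7) = (-228/7 + 81 - 36/7)*42 = (303/7)*42 = 1818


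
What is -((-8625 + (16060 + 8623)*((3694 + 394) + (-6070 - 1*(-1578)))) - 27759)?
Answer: 10008316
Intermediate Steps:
-((-8625 + (16060 + 8623)*((3694 + 394) + (-6070 - 1*(-1578)))) - 27759) = -((-8625 + 24683*(4088 + (-6070 + 1578))) - 27759) = -((-8625 + 24683*(4088 - 4492)) - 27759) = -((-8625 + 24683*(-404)) - 27759) = -((-8625 - 9971932) - 27759) = -(-9980557 - 27759) = -1*(-10008316) = 10008316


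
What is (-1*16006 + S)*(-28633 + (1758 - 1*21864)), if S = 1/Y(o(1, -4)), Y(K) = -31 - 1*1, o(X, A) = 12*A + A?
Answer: 24963774627/32 ≈ 7.8012e+8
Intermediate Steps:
o(X, A) = 13*A
Y(K) = -32 (Y(K) = -31 - 1 = -32)
S = -1/32 (S = 1/(-32) = -1/32 ≈ -0.031250)
(-1*16006 + S)*(-28633 + (1758 - 1*21864)) = (-1*16006 - 1/32)*(-28633 + (1758 - 1*21864)) = (-16006 - 1/32)*(-28633 + (1758 - 21864)) = -512193*(-28633 - 20106)/32 = -512193/32*(-48739) = 24963774627/32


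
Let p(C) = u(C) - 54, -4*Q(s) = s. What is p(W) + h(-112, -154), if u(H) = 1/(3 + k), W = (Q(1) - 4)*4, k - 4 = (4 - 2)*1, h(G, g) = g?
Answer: -1871/9 ≈ -207.89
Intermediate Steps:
Q(s) = -s/4
k = 6 (k = 4 + (4 - 2)*1 = 4 + 2*1 = 4 + 2 = 6)
W = -17 (W = (-¼*1 - 4)*4 = (-¼ - 4)*4 = -17/4*4 = -17)
u(H) = ⅑ (u(H) = 1/(3 + 6) = 1/9 = ⅑)
p(C) = -485/9 (p(C) = ⅑ - 54 = -485/9)
p(W) + h(-112, -154) = -485/9 - 154 = -1871/9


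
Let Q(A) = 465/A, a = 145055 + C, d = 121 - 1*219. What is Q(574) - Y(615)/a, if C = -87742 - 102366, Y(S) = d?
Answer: 20893393/25860422 ≈ 0.80793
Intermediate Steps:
d = -98 (d = 121 - 219 = -98)
Y(S) = -98
C = -190108
a = -45053 (a = 145055 - 190108 = -45053)
Q(574) - Y(615)/a = 465/574 - (-98)/(-45053) = 465*(1/574) - (-98)*(-1)/45053 = 465/574 - 1*98/45053 = 465/574 - 98/45053 = 20893393/25860422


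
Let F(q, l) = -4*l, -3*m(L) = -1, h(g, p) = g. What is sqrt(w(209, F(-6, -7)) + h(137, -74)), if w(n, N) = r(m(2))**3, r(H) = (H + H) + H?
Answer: sqrt(138) ≈ 11.747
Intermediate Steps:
m(L) = 1/3 (m(L) = -1/3*(-1) = 1/3)
r(H) = 3*H (r(H) = 2*H + H = 3*H)
w(n, N) = 1 (w(n, N) = (3*(1/3))**3 = 1**3 = 1)
sqrt(w(209, F(-6, -7)) + h(137, -74)) = sqrt(1 + 137) = sqrt(138)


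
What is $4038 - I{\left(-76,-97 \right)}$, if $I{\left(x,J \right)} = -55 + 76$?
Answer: $4017$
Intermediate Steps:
$I{\left(x,J \right)} = 21$
$4038 - I{\left(-76,-97 \right)} = 4038 - 21 = 4017$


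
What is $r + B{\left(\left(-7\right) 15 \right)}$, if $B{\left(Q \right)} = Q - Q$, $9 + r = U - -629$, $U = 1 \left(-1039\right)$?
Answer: $-419$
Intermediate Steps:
$U = -1039$
$r = -419$ ($r = -9 - 410 = -419$)
$B{\left(Q \right)} = 0$
$r + B{\left(\left(-7\right) 15 \right)} = -419 + 0 = -419$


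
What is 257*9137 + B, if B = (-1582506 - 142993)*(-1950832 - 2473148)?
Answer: 7633575414229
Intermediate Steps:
B = 7633573066020 (B = -1725499*(-4423980) = 7633573066020)
257*9137 + B = 257*9137 + 7633573066020 = 2348209 + 7633573066020 = 7633575414229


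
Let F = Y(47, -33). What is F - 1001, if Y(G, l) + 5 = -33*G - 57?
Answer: -2614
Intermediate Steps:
Y(G, l) = -62 - 33*G (Y(G, l) = -5 + (-33*G - 57) = -5 + (-57 - 33*G) = -62 - 33*G)
F = -1613 (F = -62 - 33*47 = -62 - 1551 = -1613)
F - 1001 = -1613 - 1001 = -2614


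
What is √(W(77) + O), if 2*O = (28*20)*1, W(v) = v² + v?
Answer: √6286 ≈ 79.284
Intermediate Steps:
W(v) = v + v²
O = 280 (O = ((28*20)*1)/2 = (560*1)/2 = (½)*560 = 280)
√(W(77) + O) = √(77*(1 + 77) + 280) = √(77*78 + 280) = √(6006 + 280) = √6286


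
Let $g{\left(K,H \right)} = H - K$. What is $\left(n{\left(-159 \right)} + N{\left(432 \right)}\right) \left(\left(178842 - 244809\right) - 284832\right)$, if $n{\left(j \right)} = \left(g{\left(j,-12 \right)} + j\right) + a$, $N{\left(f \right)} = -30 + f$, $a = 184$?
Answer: $-201358626$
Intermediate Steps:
$n{\left(j \right)} = 172$ ($n{\left(j \right)} = \left(\left(-12 - j\right) + j\right) + 184 = -12 + 184 = 172$)
$\left(n{\left(-159 \right)} + N{\left(432 \right)}\right) \left(\left(178842 - 244809\right) - 284832\right) = \left(172 + \left(-30 + 432\right)\right) \left(\left(178842 - 244809\right) - 284832\right) = \left(172 + 402\right) \left(\left(178842 - 244809\right) - 284832\right) = 574 \left(-65967 - 284832\right) = 574 \left(-350799\right) = -201358626$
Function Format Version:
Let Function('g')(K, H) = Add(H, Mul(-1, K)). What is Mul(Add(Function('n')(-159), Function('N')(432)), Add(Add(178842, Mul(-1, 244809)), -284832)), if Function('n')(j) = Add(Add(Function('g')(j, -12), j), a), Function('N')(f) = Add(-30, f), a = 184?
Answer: -201358626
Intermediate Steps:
Function('n')(j) = 172 (Function('n')(j) = Add(Add(Add(-12, Mul(-1, j)), j), 184) = Add(-12, 184) = 172)
Mul(Add(Function('n')(-159), Function('N')(432)), Add(Add(178842, Mul(-1, 244809)), -284832)) = Mul(Add(172, Add(-30, 432)), Add(Add(178842, Mul(-1, 244809)), -284832)) = Mul(Add(172, 402), Add(Add(178842, -244809), -284832)) = Mul(574, Add(-65967, -284832)) = Mul(574, -350799) = -201358626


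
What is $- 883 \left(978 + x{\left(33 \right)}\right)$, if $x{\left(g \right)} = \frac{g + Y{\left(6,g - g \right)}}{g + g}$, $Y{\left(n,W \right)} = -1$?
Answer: $- \frac{28512070}{33} \approx -8.64 \cdot 10^{5}$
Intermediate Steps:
$x{\left(g \right)} = \frac{-1 + g}{2 g}$ ($x{\left(g \right)} = \frac{g - 1}{g + g} = \frac{-1 + g}{2 g}$)
$- 883 \left(978 + x{\left(33 \right)}\right) = - 883 \left(978 + \frac{-1 + 33}{2 \cdot 33}\right) = - 883 \left(978 + \frac{1}{2} \cdot \frac{1}{33} \cdot 32\right) = - 883 \left(978 + \frac{16}{33}\right) = \left(-883\right) \frac{32290}{33} = - \frac{28512070}{33}$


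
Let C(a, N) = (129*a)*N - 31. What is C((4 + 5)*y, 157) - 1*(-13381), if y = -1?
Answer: -168927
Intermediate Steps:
C(a, N) = -31 + 129*N*a (C(a, N) = 129*N*a - 31 = -31 + 129*N*a)
C((4 + 5)*y, 157) - 1*(-13381) = (-31 + 129*157*((4 + 5)*(-1))) - 1*(-13381) = (-31 + 129*157*(9*(-1))) + 13381 = (-31 + 129*157*(-9)) + 13381 = (-31 - 182277) + 13381 = -182308 + 13381 = -168927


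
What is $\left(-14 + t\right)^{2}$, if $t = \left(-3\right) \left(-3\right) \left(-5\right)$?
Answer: $3481$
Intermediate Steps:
$t = -45$ ($t = 9 \left(-5\right) = -45$)
$\left(-14 + t\right)^{2} = \left(-14 - 45\right)^{2} = \left(-59\right)^{2} = 3481$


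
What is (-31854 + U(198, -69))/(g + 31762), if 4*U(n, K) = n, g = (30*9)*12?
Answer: -63609/70004 ≈ -0.90865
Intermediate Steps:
g = 3240 (g = 270*12 = 3240)
U(n, K) = n/4
(-31854 + U(198, -69))/(g + 31762) = (-31854 + (¼)*198)/(3240 + 31762) = (-31854 + 99/2)/35002 = -63609/2*1/35002 = -63609/70004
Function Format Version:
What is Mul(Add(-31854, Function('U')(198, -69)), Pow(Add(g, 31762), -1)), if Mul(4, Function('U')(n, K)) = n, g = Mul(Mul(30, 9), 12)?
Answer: Rational(-63609, 70004) ≈ -0.90865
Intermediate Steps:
g = 3240 (g = Mul(270, 12) = 3240)
Function('U')(n, K) = Mul(Rational(1, 4), n)
Mul(Add(-31854, Function('U')(198, -69)), Pow(Add(g, 31762), -1)) = Mul(Add(-31854, Mul(Rational(1, 4), 198)), Pow(Add(3240, 31762), -1)) = Mul(Add(-31854, Rational(99, 2)), Pow(35002, -1)) = Mul(Rational(-63609, 2), Rational(1, 35002)) = Rational(-63609, 70004)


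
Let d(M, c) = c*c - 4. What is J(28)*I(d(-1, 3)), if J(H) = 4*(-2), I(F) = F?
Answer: -40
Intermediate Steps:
d(M, c) = -4 + c² (d(M, c) = c² - 4 = -4 + c²)
J(H) = -8
J(28)*I(d(-1, 3)) = -8*(-4 + 3²) = -8*(-4 + 9) = -8*5 = -40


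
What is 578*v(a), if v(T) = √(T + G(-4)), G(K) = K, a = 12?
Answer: 1156*√2 ≈ 1634.8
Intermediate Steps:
v(T) = √(-4 + T) (v(T) = √(T - 4) = √(-4 + T))
578*v(a) = 578*√(-4 + 12) = 578*√8 = 578*(2*√2) = 1156*√2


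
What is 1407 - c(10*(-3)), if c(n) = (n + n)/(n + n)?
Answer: 1406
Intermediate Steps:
c(n) = 1 (c(n) = (2*n)/((2*n)) = (2*n)*(1/(2*n)) = 1)
1407 - c(10*(-3)) = 1407 - 1*1 = 1407 - 1 = 1406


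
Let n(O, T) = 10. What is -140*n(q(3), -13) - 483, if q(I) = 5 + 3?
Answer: -1883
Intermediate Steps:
q(I) = 8
-140*n(q(3), -13) - 483 = -140*10 - 483 = -1400 - 483 = -1883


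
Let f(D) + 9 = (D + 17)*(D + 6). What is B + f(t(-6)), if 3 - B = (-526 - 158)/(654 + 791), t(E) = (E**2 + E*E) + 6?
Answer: 11523114/1445 ≈ 7974.5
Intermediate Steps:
t(E) = 6 + 2*E**2 (t(E) = (E**2 + E**2) + 6 = 2*E**2 + 6 = 6 + 2*E**2)
f(D) = -9 + (6 + D)*(17 + D) (f(D) = -9 + (D + 17)*(D + 6) = -9 + (17 + D)*(6 + D) = -9 + (6 + D)*(17 + D))
B = 5019/1445 (B = 3 - (-526 - 158)/(654 + 791) = 3 - (-684)/1445 = 3 - 1*(-684/1445) = 3 + 684/1445 = 5019/1445 ≈ 3.4734)
B + f(t(-6)) = 5019/1445 + (93 + (6 + 2*(-6)**2)**2 + 23*(6 + 2*(-6)**2)) = 5019/1445 + (93 + (6 + 2*36)**2 + 23*(6 + 2*36)) = 5019/1445 + (93 + (6 + 72)**2 + 23*(6 + 72)) = 5019/1445 + (93 + 78**2 + 23*78) = 5019/1445 + (93 + 6084 + 1794) = 5019/1445 + 7971 = 11523114/1445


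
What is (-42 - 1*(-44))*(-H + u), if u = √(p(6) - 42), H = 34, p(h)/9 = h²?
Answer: -68 + 2*√282 ≈ -34.414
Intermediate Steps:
p(h) = 9*h²
u = √282 (u = √(9*6² - 42) = √(9*36 - 42) = √(324 - 42) = √282 ≈ 16.793)
(-42 - 1*(-44))*(-H + u) = (-42 - 1*(-44))*(-1*34 + √282) = (-42 + 44)*(-34 + √282) = 2*(-34 + √282) = -68 + 2*√282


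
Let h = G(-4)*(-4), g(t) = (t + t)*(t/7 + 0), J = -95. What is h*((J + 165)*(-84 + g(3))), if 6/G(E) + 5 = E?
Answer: -15200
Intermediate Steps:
G(E) = 6/(-5 + E)
g(t) = 2*t²/7 (g(t) = (2*t)*(t*(⅐) + 0) = (2*t)*(t/7 + 0) = (2*t)*(t/7) = 2*t²/7)
h = 8/3 (h = (6/(-5 - 4))*(-4) = (6/(-9))*(-4) = (6*(-⅑))*(-4) = -⅔*(-4) = 8/3 ≈ 2.6667)
h*((J + 165)*(-84 + g(3))) = 8*((-95 + 165)*(-84 + (2/7)*3²))/3 = 8*(70*(-84 + (2/7)*9))/3 = 8*(70*(-84 + 18/7))/3 = 8*(70*(-570/7))/3 = (8/3)*(-5700) = -15200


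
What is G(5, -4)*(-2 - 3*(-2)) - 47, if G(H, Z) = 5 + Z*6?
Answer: -123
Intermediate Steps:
G(H, Z) = 5 + 6*Z
G(5, -4)*(-2 - 3*(-2)) - 47 = (5 + 6*(-4))*(-2 - 3*(-2)) - 47 = (5 - 24)*(-2 + 6) - 47 = -19*4 - 47 = -76 - 47 = -123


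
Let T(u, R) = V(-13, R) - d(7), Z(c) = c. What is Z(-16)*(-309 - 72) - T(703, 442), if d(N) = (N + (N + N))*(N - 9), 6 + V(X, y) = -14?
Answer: 6074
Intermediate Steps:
V(X, y) = -20 (V(X, y) = -6 - 14 = -20)
d(N) = 3*N*(-9 + N) (d(N) = (N + 2*N)*(-9 + N) = (3*N)*(-9 + N) = 3*N*(-9 + N))
T(u, R) = 22 (T(u, R) = -20 - 3*7*(-9 + 7) = -20 - 3*7*(-2) = -20 - 1*(-42) = -20 + 42 = 22)
Z(-16)*(-309 - 72) - T(703, 442) = -16*(-309 - 72) - 1*22 = -16*(-381) - 22 = 6096 - 22 = 6074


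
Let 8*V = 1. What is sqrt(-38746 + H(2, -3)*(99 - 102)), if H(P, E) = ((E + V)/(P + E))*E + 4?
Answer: I*sqrt(619714)/4 ≈ 196.8*I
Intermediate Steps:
V = 1/8 (V = (1/8)*1 = 1/8 ≈ 0.12500)
H(P, E) = 4 + E*(1/8 + E)/(E + P) (H(P, E) = ((E + 1/8)/(P + E))*E + 4 = ((1/8 + E)/(E + P))*E + 4 = E*(1/8 + E)/(E + P) + 4 = 4 + E*(1/8 + E)/(E + P))
sqrt(-38746 + H(2, -3)*(99 - 102)) = sqrt(-38746 + (((-3)**2 + 4*2 + (33/8)*(-3))/(-3 + 2))*(99 - 102)) = sqrt(-38746 + ((9 + 8 - 99/8)/(-1))*(-3)) = sqrt(-38746 - 1*37/8*(-3)) = sqrt(-38746 - 37/8*(-3)) = sqrt(-38746 + 111/8) = sqrt(-309857/8) = I*sqrt(619714)/4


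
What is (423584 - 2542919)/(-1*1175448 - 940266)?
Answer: 706445/705238 ≈ 1.0017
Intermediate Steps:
(423584 - 2542919)/(-1*1175448 - 940266) = -2119335/(-1175448 - 940266) = -2119335/(-2115714) = -2119335*(-1/2115714) = 706445/705238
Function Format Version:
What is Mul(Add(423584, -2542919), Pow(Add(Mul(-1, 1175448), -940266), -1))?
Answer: Rational(706445, 705238) ≈ 1.0017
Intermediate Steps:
Mul(Add(423584, -2542919), Pow(Add(Mul(-1, 1175448), -940266), -1)) = Mul(-2119335, Pow(Add(-1175448, -940266), -1)) = Mul(-2119335, Pow(-2115714, -1)) = Mul(-2119335, Rational(-1, 2115714)) = Rational(706445, 705238)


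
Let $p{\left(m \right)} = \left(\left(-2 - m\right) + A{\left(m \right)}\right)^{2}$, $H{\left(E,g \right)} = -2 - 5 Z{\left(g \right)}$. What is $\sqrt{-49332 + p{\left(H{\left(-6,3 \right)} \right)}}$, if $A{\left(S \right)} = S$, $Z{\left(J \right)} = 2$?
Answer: $4 i \sqrt{3083} \approx 222.1 i$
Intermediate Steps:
$H{\left(E,g \right)} = -12$ ($H{\left(E,g \right)} = -2 - 10 = -12$)
$p{\left(m \right)} = 4$ ($p{\left(m \right)} = \left(\left(-2 - m\right) + m\right)^{2} = \left(-2\right)^{2} = 4$)
$\sqrt{-49332 + p{\left(H{\left(-6,3 \right)} \right)}} = \sqrt{-49332 + 4} = \sqrt{-49328} = 4 i \sqrt{3083}$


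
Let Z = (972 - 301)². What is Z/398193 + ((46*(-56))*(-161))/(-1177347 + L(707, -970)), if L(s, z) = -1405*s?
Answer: 406092531157/432175188813 ≈ 0.93965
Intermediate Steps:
Z = 450241 (Z = 671² = 450241)
Z/398193 + ((46*(-56))*(-161))/(-1177347 + L(707, -970)) = 450241/398193 + ((46*(-56))*(-161))/(-1177347 - 1405*707) = 450241*(1/398193) + (-2576*(-161))/(-1177347 - 993335) = 450241/398193 + 414736/(-2170682) = 450241/398193 + 414736*(-1/2170682) = 450241/398193 - 207368/1085341 = 406092531157/432175188813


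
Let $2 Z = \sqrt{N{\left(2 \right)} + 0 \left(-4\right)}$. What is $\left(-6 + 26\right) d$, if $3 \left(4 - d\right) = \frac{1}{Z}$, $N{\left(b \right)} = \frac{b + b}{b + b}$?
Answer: $\frac{200}{3} \approx 66.667$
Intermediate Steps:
$N{\left(b \right)} = 1$ ($N{\left(b \right)} = \frac{2 b}{2 b} = 2 b \frac{1}{2 b} = 1$)
$Z = \frac{1}{2}$ ($Z = \frac{\sqrt{1 + 0 \left(-4\right)}}{2} = \frac{\sqrt{1 + 0}}{2} = \frac{\sqrt{1}}{2} = \frac{1}{2} \cdot 1 = \frac{1}{2} \approx 0.5$)
$d = \frac{10}{3}$ ($d = 4 - \frac{\frac{1}{\frac{1}{2}}}{3} = 4 - \frac{2}{3} = \frac{10}{3} \approx 3.3333$)
$\left(-6 + 26\right) d = \left(-6 + 26\right) \frac{10}{3} = 20 \cdot \frac{10}{3} = \frac{200}{3}$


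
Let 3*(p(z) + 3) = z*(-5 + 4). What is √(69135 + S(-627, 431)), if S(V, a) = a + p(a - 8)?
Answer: √69422 ≈ 263.48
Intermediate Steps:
p(z) = -3 - z/3 (p(z) = -3 + (z*(-5 + 4))/3 = -3 + (z*(-1))/3 = -3 + (-z)/3 = -3 - z/3)
S(V, a) = -⅓ + 2*a/3 (S(V, a) = a + (-3 - (a - 8)/3) = a + (-3 - (-8 + a)/3) = a + (-3 + (8/3 - a/3)) = a + (-⅓ - a/3) = -⅓ + 2*a/3)
√(69135 + S(-627, 431)) = √(69135 + (-⅓ + (⅔)*431)) = √(69135 + (-⅓ + 862/3)) = √(69135 + 287) = √69422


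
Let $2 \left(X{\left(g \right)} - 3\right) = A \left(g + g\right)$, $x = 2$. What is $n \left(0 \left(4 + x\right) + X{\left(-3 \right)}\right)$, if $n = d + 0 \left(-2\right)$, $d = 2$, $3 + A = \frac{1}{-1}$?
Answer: $30$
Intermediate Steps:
$A = -4$ ($A = -3 + \frac{1}{-1} = -3 - 1 = -4$)
$X{\left(g \right)} = 3 - 4 g$ ($X{\left(g \right)} = 3 + \frac{\left(-4\right) \left(g + g\right)}{2} = 3 + \frac{\left(-4\right) 2 g}{2} = 3 + \frac{\left(-8\right) g}{2} = 3 - 4 g$)
$n = 2$ ($n = 2 + 0 \left(-2\right) = 2 + 0 = 2$)
$n \left(0 \left(4 + x\right) + X{\left(-3 \right)}\right) = 2 \left(0 \left(4 + 2\right) + \left(3 - -12\right)\right) = 2 \left(0 \cdot 6 + \left(3 + 12\right)\right) = 2 \left(0 + 15\right) = 2 \cdot 15 = 30$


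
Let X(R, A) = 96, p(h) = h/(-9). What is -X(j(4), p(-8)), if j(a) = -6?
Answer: -96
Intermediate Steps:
p(h) = -h/9 (p(h) = h*(-⅑) = -h/9)
-X(j(4), p(-8)) = -1*96 = -96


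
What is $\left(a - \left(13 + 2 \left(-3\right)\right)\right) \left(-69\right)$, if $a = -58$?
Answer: $4485$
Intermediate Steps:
$\left(a - \left(13 + 2 \left(-3\right)\right)\right) \left(-69\right) = \left(-58 - \left(13 + 2 \left(-3\right)\right)\right) \left(-69\right) = \left(-58 - 7\right) \left(-69\right) = \left(-65\right) \left(-69\right) = 4485$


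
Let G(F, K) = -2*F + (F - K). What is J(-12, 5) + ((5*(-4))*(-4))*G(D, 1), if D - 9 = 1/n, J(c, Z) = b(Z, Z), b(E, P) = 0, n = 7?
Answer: -5680/7 ≈ -811.43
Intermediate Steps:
J(c, Z) = 0
D = 64/7 (D = 9 + 1/7 = 9 + ⅐ = 64/7 ≈ 9.1429)
G(F, K) = -F - K
J(-12, 5) + ((5*(-4))*(-4))*G(D, 1) = 0 + ((5*(-4))*(-4))*(-1*64/7 - 1*1) = 0 + (-20*(-4))*(-64/7 - 1) = 0 + 80*(-71/7) = 0 - 5680/7 = -5680/7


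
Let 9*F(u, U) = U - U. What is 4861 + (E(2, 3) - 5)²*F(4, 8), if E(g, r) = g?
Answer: 4861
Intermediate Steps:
F(u, U) = 0 (F(u, U) = (U - U)/9 = (⅑)*0 = 0)
4861 + (E(2, 3) - 5)²*F(4, 8) = 4861 + (2 - 5)²*0 = 4861 + (-3)²*0 = 4861 + 9*0 = 4861 + 0 = 4861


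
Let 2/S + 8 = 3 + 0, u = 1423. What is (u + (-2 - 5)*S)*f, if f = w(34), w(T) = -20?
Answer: -28516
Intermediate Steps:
f = -20
S = -⅖ (S = 2/(-8 + (3 + 0)) = 2/(-8 + 3) = 2/(-5) = 2*(-⅕) = -⅖ ≈ -0.40000)
(u + (-2 - 5)*S)*f = (1423 + (-2 - 5)*(-⅖))*(-20) = (1423 - 7*(-⅖))*(-20) = (1423 + 14/5)*(-20) = (7129/5)*(-20) = -28516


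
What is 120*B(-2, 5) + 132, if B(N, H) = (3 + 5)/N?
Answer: -348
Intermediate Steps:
B(N, H) = 8/N
120*B(-2, 5) + 132 = 120*(8/(-2)) + 132 = 120*(8*(-½)) + 132 = 120*(-4) + 132 = -480 + 132 = -348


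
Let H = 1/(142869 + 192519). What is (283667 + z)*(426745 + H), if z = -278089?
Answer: 399176049098129/167694 ≈ 2.3804e+9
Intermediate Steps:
H = 1/335388 ≈ 2.9816e-6
(283667 + z)*(426745 + H) = (283667 - 278089)*(426745 + 1/335388) = 5578*(143125152061/335388) = 399176049098129/167694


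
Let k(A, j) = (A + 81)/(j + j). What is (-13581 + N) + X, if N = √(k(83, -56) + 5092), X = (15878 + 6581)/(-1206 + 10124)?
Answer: -121092899/8918 + √997745/14 ≈ -13507.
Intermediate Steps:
X = 22459/8918 ≈ 2.5184
k(A, j) = (81 + A)/(2*j) (k(A, j) = (81 + A)/((2*j)) = (81 + A)*(1/(2*j)) = (81 + A)/(2*j))
N = √997745/14 (N = √((½)*(81 + 83)/(-56) + 5092) = √((½)*(-1/56)*164 + 5092) = √(-41/28 + 5092) = √(142535/28) = √997745/14 ≈ 71.348)
(-13581 + N) + X = (-13581 + √997745/14) + 22459/8918 = -121092899/8918 + √997745/14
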